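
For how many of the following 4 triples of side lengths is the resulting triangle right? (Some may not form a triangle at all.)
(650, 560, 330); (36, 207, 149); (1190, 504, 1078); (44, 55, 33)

3

(650,560,330): 330²+560² = 422500 = 650² → right
(36,207,149): 36+149 ≤ 207, not a triangle
(1190,504,1078): 504²+1078² = 1416100 = 1190² → right
(44,55,33): 33²+44² = 3025 = 55² → right
3 of the 4 are right.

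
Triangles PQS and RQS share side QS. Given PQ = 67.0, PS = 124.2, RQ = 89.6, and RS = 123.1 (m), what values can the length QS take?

From triangle PQS: |67.0 − 124.2| < QS < 67.0 + 124.2, i.e. 57.2 < QS < 191.2.
From triangle RQS: 33.5 < QS < 212.7.
Both must hold, so QS lies in the intersection.

57.2 < QS < 191.2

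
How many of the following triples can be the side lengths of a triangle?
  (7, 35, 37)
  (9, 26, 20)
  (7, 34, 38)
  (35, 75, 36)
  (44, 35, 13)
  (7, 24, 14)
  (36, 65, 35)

5

(7,35,37): 7+35 > 37 → valid
(9,20,26): 9+20 > 26 → valid
(7,34,38): 7+34 > 38 → valid
(35,36,75): 35+36 ≤ 75 → not valid
(13,35,44): 13+35 > 44 → valid
(7,14,24): 7+14 ≤ 24 → not valid
(35,36,65): 35+36 > 65 → valid
5 of the 7 triples form a triangle.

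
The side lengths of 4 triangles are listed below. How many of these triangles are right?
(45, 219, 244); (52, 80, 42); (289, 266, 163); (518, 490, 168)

1

(45,219,244): 45²+219² = 49986 < 59536 = 244² → obtuse
(52,80,42): 42²+52² = 4468 < 6400 = 80² → obtuse
(289,266,163): 163²+266² = 97325 > 83521 = 289² → acute
(518,490,168): 168²+490² = 268324 = 518² → right
1 of the 4 is right.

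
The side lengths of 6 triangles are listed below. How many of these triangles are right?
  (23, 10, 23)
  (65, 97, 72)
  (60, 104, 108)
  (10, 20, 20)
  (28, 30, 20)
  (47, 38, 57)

1

(23,10,23): 10²+23² = 629 > 529 = 23² → acute
(65,97,72): 65²+72² = 9409 = 97² → right
(60,104,108): 60²+104² = 14416 > 11664 = 108² → acute
(10,20,20): 10²+20² = 500 > 400 = 20² → acute
(28,30,20): 20²+28² = 1184 > 900 = 30² → acute
(47,38,57): 38²+47² = 3653 > 3249 = 57² → acute
1 of the 6 is right.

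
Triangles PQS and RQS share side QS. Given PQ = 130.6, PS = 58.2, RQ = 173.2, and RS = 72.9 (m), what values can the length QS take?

From triangle PQS: |130.6 − 58.2| < QS < 130.6 + 58.2, i.e. 72.4 < QS < 188.8.
From triangle RQS: 100.3 < QS < 246.1.
Both must hold, so QS lies in the intersection.

100.3 < QS < 188.8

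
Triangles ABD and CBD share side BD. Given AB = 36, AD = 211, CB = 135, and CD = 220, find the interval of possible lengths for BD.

From triangle ABD: |36 − 211| < BD < 36 + 211, i.e. 175 < BD < 247.
From triangle CBD: 85 < BD < 355.
Both must hold, so BD lies in the intersection.

175 < BD < 247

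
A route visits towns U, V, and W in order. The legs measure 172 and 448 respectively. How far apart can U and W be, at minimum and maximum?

By the triangle inequality, |172 − 448| ≤ UW ≤ 172 + 448.

276 ≤ UW ≤ 620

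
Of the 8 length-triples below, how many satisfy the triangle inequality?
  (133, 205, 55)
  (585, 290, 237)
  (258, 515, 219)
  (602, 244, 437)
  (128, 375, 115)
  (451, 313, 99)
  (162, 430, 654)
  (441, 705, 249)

1

(55,133,205): 55+133 ≤ 205 → not valid
(237,290,585): 237+290 ≤ 585 → not valid
(219,258,515): 219+258 ≤ 515 → not valid
(244,437,602): 244+437 > 602 → valid
(115,128,375): 115+128 ≤ 375 → not valid
(99,313,451): 99+313 ≤ 451 → not valid
(162,430,654): 162+430 ≤ 654 → not valid
(249,441,705): 249+441 ≤ 705 → not valid
1 of the 8 triples forms a triangle.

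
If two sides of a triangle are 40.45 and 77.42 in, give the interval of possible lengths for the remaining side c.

36.97 < c < 117.87

By the triangle inequality, c must be less than 40.45 + 77.42 = 117.87 and greater than |40.45 − 77.42| = 36.97.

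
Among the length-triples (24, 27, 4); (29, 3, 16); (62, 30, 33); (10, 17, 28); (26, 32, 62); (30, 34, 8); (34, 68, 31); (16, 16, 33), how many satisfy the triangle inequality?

3

(4,24,27): 4+24 > 27 → valid
(3,16,29): 3+16 ≤ 29 → not valid
(30,33,62): 30+33 > 62 → valid
(10,17,28): 10+17 ≤ 28 → not valid
(26,32,62): 26+32 ≤ 62 → not valid
(8,30,34): 8+30 > 34 → valid
(31,34,68): 31+34 ≤ 68 → not valid
(16,16,33): 16+16 ≤ 33 → not valid
3 of the 8 triples form a triangle.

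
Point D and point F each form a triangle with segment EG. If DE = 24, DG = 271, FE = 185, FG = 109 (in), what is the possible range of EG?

From triangle DEG: |24 − 271| < EG < 24 + 271, i.e. 247 < EG < 295.
From triangle FEG: 76 < EG < 294.
Both must hold, so EG lies in the intersection.

247 < EG < 294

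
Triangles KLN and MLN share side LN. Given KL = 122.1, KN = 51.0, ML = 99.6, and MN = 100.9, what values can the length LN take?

From triangle KLN: |122.1 − 51.0| < LN < 122.1 + 51.0, i.e. 71.1 < LN < 173.1.
From triangle MLN: 1.3 < LN < 200.5.
Both must hold, so LN lies in the intersection.

71.1 < LN < 173.1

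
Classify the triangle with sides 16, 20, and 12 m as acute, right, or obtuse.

Compare the square of the longest side to the sum of squares of the other two: 12² + 16² = 400 = 20².

right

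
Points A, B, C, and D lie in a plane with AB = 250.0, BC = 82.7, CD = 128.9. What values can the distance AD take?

The maximum is all hops collinear in one direction: 250.0 + 82.7 + 128.9 = 461.6.
The longest hop is 250.0; the others sum to 211.6. Folding the others back against it leaves at least 250.0 − 211.6 = 38.4.

38.4 ≤ AD ≤ 461.6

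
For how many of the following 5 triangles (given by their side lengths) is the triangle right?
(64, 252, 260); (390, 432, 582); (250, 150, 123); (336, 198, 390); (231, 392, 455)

(64,252,260): 64²+252² = 67600 = 260² → right
(390,432,582): 390²+432² = 338724 = 582² → right
(250,150,123): 123²+150² = 37629 < 62500 = 250² → obtuse
(336,198,390): 198²+336² = 152100 = 390² → right
(231,392,455): 231²+392² = 207025 = 455² → right
4 of the 5 are right.

4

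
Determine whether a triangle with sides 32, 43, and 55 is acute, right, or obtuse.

Compare the square of the longest side to the sum of squares of the other two: 32² + 43² = 2873 < 3025 = 55².

obtuse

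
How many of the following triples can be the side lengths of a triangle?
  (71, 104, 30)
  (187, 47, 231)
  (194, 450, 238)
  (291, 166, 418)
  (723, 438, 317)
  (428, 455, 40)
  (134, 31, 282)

(30,71,104): 30+71 ≤ 104 → not valid
(47,187,231): 47+187 > 231 → valid
(194,238,450): 194+238 ≤ 450 → not valid
(166,291,418): 166+291 > 418 → valid
(317,438,723): 317+438 > 723 → valid
(40,428,455): 40+428 > 455 → valid
(31,134,282): 31+134 ≤ 282 → not valid
4 of the 7 triples form a triangle.

4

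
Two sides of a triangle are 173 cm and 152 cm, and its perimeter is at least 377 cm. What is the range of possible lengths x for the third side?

52 ≤ x < 325

Triangle inequality alone gives 21 < x < 325.
The perimeter condition gives x ≥ 377 − 173 − 152 = 52.
Intersecting the two: 52 ≤ x < 325.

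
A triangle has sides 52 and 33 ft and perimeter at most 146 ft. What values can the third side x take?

Triangle inequality alone gives 19 < x < 85.
The perimeter condition gives x ≤ 146 − 52 − 33 = 61.
Intersecting the two: 19 < x ≤ 61.

19 < x ≤ 61 ft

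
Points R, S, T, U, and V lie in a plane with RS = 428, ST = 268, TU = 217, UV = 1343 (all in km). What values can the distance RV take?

The maximum is all hops collinear in one direction: 428 + 268 + 217 + 1343 = 2256.
The longest hop is 1343; the others sum to 913. Folding the others back against it leaves at least 1343 − 913 = 430.

430 ≤ RV ≤ 2256 km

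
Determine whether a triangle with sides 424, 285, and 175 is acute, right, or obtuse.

Compare the square of the longest side to the sum of squares of the other two: 175² + 285² = 111850 < 179776 = 424².

obtuse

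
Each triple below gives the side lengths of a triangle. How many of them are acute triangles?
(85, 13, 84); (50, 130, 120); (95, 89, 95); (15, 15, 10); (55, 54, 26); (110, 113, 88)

(85,13,84): 13²+84² = 7225 = 85² → right
(50,130,120): 50²+120² = 16900 = 130² → right
(95,89,95): 89²+95² = 16946 > 9025 = 95² → acute
(15,15,10): 10²+15² = 325 > 225 = 15² → acute
(55,54,26): 26²+54² = 3592 > 3025 = 55² → acute
(110,113,88): 88²+110² = 19844 > 12769 = 113² → acute
4 of the 6 are acute.

4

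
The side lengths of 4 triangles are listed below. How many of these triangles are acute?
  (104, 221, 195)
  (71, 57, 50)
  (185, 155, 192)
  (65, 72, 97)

(104,221,195): 104²+195² = 48841 = 221² → right
(71,57,50): 50²+57² = 5749 > 5041 = 71² → acute
(185,155,192): 155²+185² = 58250 > 36864 = 192² → acute
(65,72,97): 65²+72² = 9409 = 97² → right
2 of the 4 are acute.

2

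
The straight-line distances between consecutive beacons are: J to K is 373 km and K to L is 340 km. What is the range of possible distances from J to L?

By the triangle inequality, |373 − 340| ≤ JL ≤ 373 + 340.

33 ≤ JL ≤ 713 km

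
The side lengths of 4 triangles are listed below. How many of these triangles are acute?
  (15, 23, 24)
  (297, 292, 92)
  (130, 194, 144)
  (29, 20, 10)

2

(15,23,24): 15²+23² = 754 > 576 = 24² → acute
(297,292,92): 92²+292² = 93728 > 88209 = 297² → acute
(130,194,144): 130²+144² = 37636 = 194² → right
(29,20,10): 10²+20² = 500 < 841 = 29² → obtuse
2 of the 4 are acute.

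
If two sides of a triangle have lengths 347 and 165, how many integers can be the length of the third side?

329

The third side lies in the open interval (182, 512).
Integers from 183 to 511 inclusive: 511 − 183 + 1 = 329.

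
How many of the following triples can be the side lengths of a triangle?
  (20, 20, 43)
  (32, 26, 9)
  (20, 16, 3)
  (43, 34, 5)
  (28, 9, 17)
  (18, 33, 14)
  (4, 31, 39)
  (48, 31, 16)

1

(20,20,43): 20+20 ≤ 43 → not valid
(9,26,32): 9+26 > 32 → valid
(3,16,20): 3+16 ≤ 20 → not valid
(5,34,43): 5+34 ≤ 43 → not valid
(9,17,28): 9+17 ≤ 28 → not valid
(14,18,33): 14+18 ≤ 33 → not valid
(4,31,39): 4+31 ≤ 39 → not valid
(16,31,48): 16+31 ≤ 48 → not valid
1 of the 8 triples forms a triangle.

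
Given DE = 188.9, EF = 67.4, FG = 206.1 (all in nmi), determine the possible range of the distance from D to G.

The maximum is all hops collinear in one direction: 188.9 + 67.4 + 206.1 = 462.4.
The longest hop is 206.1; the others sum to 256.3. Since 206.1 ≤ 256.3, the path can fold back on itself completely, so the minimum distance is 0.

0 ≤ DG ≤ 462.4 nmi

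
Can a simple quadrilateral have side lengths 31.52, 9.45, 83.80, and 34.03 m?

No

For a quadrilateral, each side must be shorter than the sum of the others.
Here the longest side is 83.80, but the remaining 3 sides sum to only 75.00.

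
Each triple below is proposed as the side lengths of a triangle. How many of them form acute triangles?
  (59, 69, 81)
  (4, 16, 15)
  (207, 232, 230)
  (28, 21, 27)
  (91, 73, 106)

4

(59,69,81): 59²+69² = 8242 > 6561 = 81² → acute
(4,16,15): 4²+15² = 241 < 256 = 16² → obtuse
(207,232,230): 207²+230² = 95749 > 53824 = 232² → acute
(28,21,27): 21²+27² = 1170 > 784 = 28² → acute
(91,73,106): 73²+91² = 13610 > 11236 = 106² → acute
4 of the 5 are acute.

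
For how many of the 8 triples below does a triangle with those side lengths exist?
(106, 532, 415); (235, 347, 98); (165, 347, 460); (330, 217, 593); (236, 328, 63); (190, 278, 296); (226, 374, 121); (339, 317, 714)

2

(106,415,532): 106+415 ≤ 532 → not valid
(98,235,347): 98+235 ≤ 347 → not valid
(165,347,460): 165+347 > 460 → valid
(217,330,593): 217+330 ≤ 593 → not valid
(63,236,328): 63+236 ≤ 328 → not valid
(190,278,296): 190+278 > 296 → valid
(121,226,374): 121+226 ≤ 374 → not valid
(317,339,714): 317+339 ≤ 714 → not valid
2 of the 8 triples form a triangle.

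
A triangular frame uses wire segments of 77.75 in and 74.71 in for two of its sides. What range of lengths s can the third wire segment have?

3.04 < s < 152.46 (in)

By the triangle inequality, s must be less than 77.75 + 74.71 = 152.46 and greater than |77.75 − 74.71| = 3.04.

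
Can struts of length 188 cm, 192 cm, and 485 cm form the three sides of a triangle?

No

The longest side is 485, but the other two sum to only 380.
380 < 485, so the triangle inequality fails.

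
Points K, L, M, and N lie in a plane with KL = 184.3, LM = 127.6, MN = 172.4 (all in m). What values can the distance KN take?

The maximum is all hops collinear in one direction: 184.3 + 127.6 + 172.4 = 484.3.
The longest hop is 184.3; the others sum to 300.0. Since 184.3 ≤ 300.0, the path can fold back on itself completely, so the minimum distance is 0.

0 ≤ KN ≤ 484.3 m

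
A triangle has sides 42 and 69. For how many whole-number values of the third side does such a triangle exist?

The third side lies in the open interval (27, 111).
Integers from 28 to 110 inclusive: 110 − 28 + 1 = 83.

83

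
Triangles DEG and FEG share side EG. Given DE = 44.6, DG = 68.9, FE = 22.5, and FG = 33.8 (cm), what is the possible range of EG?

24.3 < EG < 56.3

From triangle DEG: |44.6 − 68.9| < EG < 44.6 + 68.9, i.e. 24.3 < EG < 113.5.
From triangle FEG: 11.3 < EG < 56.3.
Both must hold, so EG lies in the intersection.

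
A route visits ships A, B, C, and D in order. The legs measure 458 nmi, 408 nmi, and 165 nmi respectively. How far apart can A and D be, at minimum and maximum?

The maximum is all hops collinear in one direction: 458 + 408 + 165 = 1031.
The longest hop is 458; the others sum to 573. Since 458 ≤ 573, the path can fold back on itself completely, so the minimum distance is 0.

0 ≤ AD ≤ 1031 nmi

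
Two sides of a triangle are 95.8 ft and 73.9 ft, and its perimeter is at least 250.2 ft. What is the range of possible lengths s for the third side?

Triangle inequality alone gives 21.9 < s < 169.7.
The perimeter condition gives s ≥ 250.2 − 95.8 − 73.9 = 80.5.
Intersecting the two: 80.5 ≤ s < 169.7.

80.5 ≤ s < 169.7 ft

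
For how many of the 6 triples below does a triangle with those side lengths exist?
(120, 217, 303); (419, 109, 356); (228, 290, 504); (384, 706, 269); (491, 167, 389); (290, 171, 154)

5

(120,217,303): 120+217 > 303 → valid
(109,356,419): 109+356 > 419 → valid
(228,290,504): 228+290 > 504 → valid
(269,384,706): 269+384 ≤ 706 → not valid
(167,389,491): 167+389 > 491 → valid
(154,171,290): 154+171 > 290 → valid
5 of the 6 triples form a triangle.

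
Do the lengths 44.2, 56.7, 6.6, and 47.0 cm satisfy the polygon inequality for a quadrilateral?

A quadrilateral exists iff every side is shorter than the sum of the others — equivalently, the longest side is less than the sum of the rest.
Longest side 56.7 < 97.8 (sum of the remaining 3), so yes.

Yes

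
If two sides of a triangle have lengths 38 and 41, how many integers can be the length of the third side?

The third side lies in the open interval (3, 79).
Integers from 4 to 78 inclusive: 78 − 4 + 1 = 75.

75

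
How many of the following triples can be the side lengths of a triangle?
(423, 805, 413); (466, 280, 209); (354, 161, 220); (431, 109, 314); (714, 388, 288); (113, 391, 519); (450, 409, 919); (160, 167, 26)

4

(413,423,805): 413+423 > 805 → valid
(209,280,466): 209+280 > 466 → valid
(161,220,354): 161+220 > 354 → valid
(109,314,431): 109+314 ≤ 431 → not valid
(288,388,714): 288+388 ≤ 714 → not valid
(113,391,519): 113+391 ≤ 519 → not valid
(409,450,919): 409+450 ≤ 919 → not valid
(26,160,167): 26+160 > 167 → valid
4 of the 8 triples form a triangle.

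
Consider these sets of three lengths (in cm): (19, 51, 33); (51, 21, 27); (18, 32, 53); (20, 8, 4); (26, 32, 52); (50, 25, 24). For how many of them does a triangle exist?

2

(19,33,51): 19+33 > 51 → valid
(21,27,51): 21+27 ≤ 51 → not valid
(18,32,53): 18+32 ≤ 53 → not valid
(4,8,20): 4+8 ≤ 20 → not valid
(26,32,52): 26+32 > 52 → valid
(24,25,50): 24+25 ≤ 50 → not valid
2 of the 6 triples form a triangle.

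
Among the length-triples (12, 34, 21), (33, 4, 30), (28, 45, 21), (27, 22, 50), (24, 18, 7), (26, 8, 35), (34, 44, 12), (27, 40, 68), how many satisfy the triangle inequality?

(12,21,34): 12+21 ≤ 34 → not valid
(4,30,33): 4+30 > 33 → valid
(21,28,45): 21+28 > 45 → valid
(22,27,50): 22+27 ≤ 50 → not valid
(7,18,24): 7+18 > 24 → valid
(8,26,35): 8+26 ≤ 35 → not valid
(12,34,44): 12+34 > 44 → valid
(27,40,68): 27+40 ≤ 68 → not valid
4 of the 8 triples form a triangle.

4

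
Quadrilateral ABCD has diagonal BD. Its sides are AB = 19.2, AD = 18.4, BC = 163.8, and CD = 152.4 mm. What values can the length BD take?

11.4 < BD < 37.6

From triangle ABD: |19.2 − 18.4| < BD < 19.2 + 18.4, i.e. 0.8 < BD < 37.6.
From triangle CBD: 11.4 < BD < 316.2.
Both must hold, so BD lies in the intersection.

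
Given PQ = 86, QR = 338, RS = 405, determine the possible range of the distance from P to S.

0 ≤ PS ≤ 829

The maximum is all hops collinear in one direction: 86 + 338 + 405 = 829.
The longest hop is 405; the others sum to 424. Since 405 ≤ 424, the path can fold back on itself completely, so the minimum distance is 0.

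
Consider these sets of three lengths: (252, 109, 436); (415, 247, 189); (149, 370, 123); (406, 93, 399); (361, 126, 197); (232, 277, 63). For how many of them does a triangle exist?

3

(109,252,436): 109+252 ≤ 436 → not valid
(189,247,415): 189+247 > 415 → valid
(123,149,370): 123+149 ≤ 370 → not valid
(93,399,406): 93+399 > 406 → valid
(126,197,361): 126+197 ≤ 361 → not valid
(63,232,277): 63+232 > 277 → valid
3 of the 6 triples form a triangle.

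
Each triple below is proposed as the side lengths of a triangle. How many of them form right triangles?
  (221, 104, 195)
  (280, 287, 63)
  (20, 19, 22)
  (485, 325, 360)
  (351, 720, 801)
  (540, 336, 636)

(221,104,195): 104²+195² = 48841 = 221² → right
(280,287,63): 63²+280² = 82369 = 287² → right
(20,19,22): 19²+20² = 761 > 484 = 22² → acute
(485,325,360): 325²+360² = 235225 = 485² → right
(351,720,801): 351²+720² = 641601 = 801² → right
(540,336,636): 336²+540² = 404496 = 636² → right
5 of the 6 are right.

5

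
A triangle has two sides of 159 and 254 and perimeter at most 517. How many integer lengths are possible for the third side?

9

Triangle inequality: 95 < x < 413. Perimeter ≤ 517 gives x ≤ 517 − 159 − 254 = 104.
So 95 < x ≤ 104; integers 96 through 104: 9 values.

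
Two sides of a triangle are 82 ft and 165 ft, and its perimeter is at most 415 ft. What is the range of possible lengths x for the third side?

83 < x ≤ 168

Triangle inequality alone gives 83 < x < 247.
The perimeter condition gives x ≤ 415 − 82 − 165 = 168.
Intersecting the two: 83 < x ≤ 168.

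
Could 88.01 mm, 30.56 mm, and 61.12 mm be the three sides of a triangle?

Yes

The longest side is 88.01, and the other two sum to 91.68.
Since 91.68 > 88.01, the triangle inequality holds.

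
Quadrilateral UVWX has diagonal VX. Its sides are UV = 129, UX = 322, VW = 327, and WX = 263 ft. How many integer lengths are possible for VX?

257

From triangle UVX: 193 < VX < 451.
From triangle WVX: 64 < VX < 590.
Intersection: 193 < VX < 451, so integers 194 through 450: 257 values.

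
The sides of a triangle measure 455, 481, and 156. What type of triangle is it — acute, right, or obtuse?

right

Compare the square of the longest side to the sum of squares of the other two: 156² + 455² = 231361 = 481².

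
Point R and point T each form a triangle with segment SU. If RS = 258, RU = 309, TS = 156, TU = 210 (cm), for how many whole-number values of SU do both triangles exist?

311

From triangle RSU: 51 < SU < 567.
From triangle TSU: 54 < SU < 366.
Intersection: 54 < SU < 366, so integers 55 through 365: 311 values.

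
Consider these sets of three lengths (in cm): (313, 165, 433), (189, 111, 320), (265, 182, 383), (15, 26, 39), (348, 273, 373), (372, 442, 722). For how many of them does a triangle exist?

5

(165,313,433): 165+313 > 433 → valid
(111,189,320): 111+189 ≤ 320 → not valid
(182,265,383): 182+265 > 383 → valid
(15,26,39): 15+26 > 39 → valid
(273,348,373): 273+348 > 373 → valid
(372,442,722): 372+442 > 722 → valid
5 of the 6 triples form a triangle.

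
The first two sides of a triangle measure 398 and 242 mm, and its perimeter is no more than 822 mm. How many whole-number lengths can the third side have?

Triangle inequality: 156 < x < 640. Perimeter ≤ 822 gives x ≤ 822 − 398 − 242 = 182.
So 156 < x ≤ 182; integers 157 through 182: 26 values.

26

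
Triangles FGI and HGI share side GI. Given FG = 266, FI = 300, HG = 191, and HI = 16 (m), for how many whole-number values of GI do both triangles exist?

31

From triangle FGI: 34 < GI < 566.
From triangle HGI: 175 < GI < 207.
Intersection: 175 < GI < 207, so integers 176 through 206: 31 values.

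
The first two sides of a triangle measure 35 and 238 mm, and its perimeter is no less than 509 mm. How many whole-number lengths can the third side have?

37

Triangle inequality: 203 < x < 273. Perimeter ≥ 509 gives x ≥ 509 − 35 − 238 = 236.
So 236 ≤ x < 273; integers 236 through 272: 37 values.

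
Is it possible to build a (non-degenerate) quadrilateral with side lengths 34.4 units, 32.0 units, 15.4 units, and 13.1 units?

Yes

A quadrilateral exists iff every side is shorter than the sum of the others — equivalently, the longest side is less than the sum of the rest.
Longest side 34.4 < 60.5 (sum of the remaining 3), so yes.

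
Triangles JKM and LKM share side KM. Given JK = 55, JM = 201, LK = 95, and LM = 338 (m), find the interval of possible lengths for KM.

243 < KM < 256

From triangle JKM: |55 − 201| < KM < 55 + 201, i.e. 146 < KM < 256.
From triangle LKM: 243 < KM < 433.
Both must hold, so KM lies in the intersection.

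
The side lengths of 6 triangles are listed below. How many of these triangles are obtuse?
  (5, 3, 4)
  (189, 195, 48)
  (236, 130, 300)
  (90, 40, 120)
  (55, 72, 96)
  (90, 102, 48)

3

(5,3,4): 3²+4² = 25 = 5² → right
(189,195,48): 48²+189² = 38025 = 195² → right
(236,130,300): 130²+236² = 72596 < 90000 = 300² → obtuse
(90,40,120): 40²+90² = 9700 < 14400 = 120² → obtuse
(55,72,96): 55²+72² = 8209 < 9216 = 96² → obtuse
(90,102,48): 48²+90² = 10404 = 102² → right
3 of the 6 are obtuse.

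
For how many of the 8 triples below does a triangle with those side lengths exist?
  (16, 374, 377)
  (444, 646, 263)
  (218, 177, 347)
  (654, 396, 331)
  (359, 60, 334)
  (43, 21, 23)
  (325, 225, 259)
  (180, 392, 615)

7

(16,374,377): 16+374 > 377 → valid
(263,444,646): 263+444 > 646 → valid
(177,218,347): 177+218 > 347 → valid
(331,396,654): 331+396 > 654 → valid
(60,334,359): 60+334 > 359 → valid
(21,23,43): 21+23 > 43 → valid
(225,259,325): 225+259 > 325 → valid
(180,392,615): 180+392 ≤ 615 → not valid
7 of the 8 triples form a triangle.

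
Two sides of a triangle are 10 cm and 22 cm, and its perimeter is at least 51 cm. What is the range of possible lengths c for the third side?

19 ≤ c < 32

Triangle inequality alone gives 12 < c < 32.
The perimeter condition gives c ≥ 51 − 10 − 22 = 19.
Intersecting the two: 19 ≤ c < 32.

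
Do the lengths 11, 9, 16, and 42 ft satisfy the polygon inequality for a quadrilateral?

No

For a quadrilateral, each side must be shorter than the sum of the others.
Here the longest side is 42, but the remaining 3 sides sum to only 36.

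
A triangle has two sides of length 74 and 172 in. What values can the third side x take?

98 < x < 246 (in)

By the triangle inequality, x must be less than 74 + 172 = 246 and greater than |74 − 172| = 98.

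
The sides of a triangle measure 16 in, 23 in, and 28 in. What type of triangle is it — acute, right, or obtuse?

Compare the square of the longest side to the sum of squares of the other two: 16² + 23² = 785 > 784 = 28².

acute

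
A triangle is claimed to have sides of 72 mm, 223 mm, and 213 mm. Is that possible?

The longest side is 223, and the other two sum to 285.
Since 285 > 223, the triangle inequality holds.

Yes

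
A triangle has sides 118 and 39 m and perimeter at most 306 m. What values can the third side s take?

79 < s ≤ 149 m

Triangle inequality alone gives 79 < s < 157.
The perimeter condition gives s ≤ 306 − 118 − 39 = 149.
Intersecting the two: 79 < s ≤ 149.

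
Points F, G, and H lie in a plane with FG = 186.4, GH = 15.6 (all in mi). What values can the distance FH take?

170.8 ≤ FH ≤ 202.0 mi

By the triangle inequality, |186.4 − 15.6| ≤ FH ≤ 186.4 + 15.6.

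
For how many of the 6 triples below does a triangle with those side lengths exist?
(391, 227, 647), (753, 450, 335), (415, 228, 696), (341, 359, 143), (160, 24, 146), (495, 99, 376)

3

(227,391,647): 227+391 ≤ 647 → not valid
(335,450,753): 335+450 > 753 → valid
(228,415,696): 228+415 ≤ 696 → not valid
(143,341,359): 143+341 > 359 → valid
(24,146,160): 24+146 > 160 → valid
(99,376,495): 99+376 ≤ 495 → not valid
3 of the 6 triples form a triangle.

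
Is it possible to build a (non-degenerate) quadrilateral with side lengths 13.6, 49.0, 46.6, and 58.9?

A quadrilateral exists iff every side is shorter than the sum of the others — equivalently, the longest side is less than the sum of the rest.
Longest side 58.9 < 109.2 (sum of the remaining 3), so yes.

Yes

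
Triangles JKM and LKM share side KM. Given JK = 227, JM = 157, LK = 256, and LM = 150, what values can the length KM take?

From triangle JKM: |227 − 157| < KM < 227 + 157, i.e. 70 < KM < 384.
From triangle LKM: 106 < KM < 406.
Both must hold, so KM lies in the intersection.

106 < KM < 384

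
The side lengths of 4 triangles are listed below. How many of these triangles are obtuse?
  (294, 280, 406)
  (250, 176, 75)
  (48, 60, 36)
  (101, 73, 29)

(294,280,406): 280²+294² = 164836 = 406² → right
(250,176,75): 75²+176² = 36601 < 62500 = 250² → obtuse
(48,60,36): 36²+48² = 3600 = 60² → right
(101,73,29): 29²+73² = 6170 < 10201 = 101² → obtuse
2 of the 4 are obtuse.

2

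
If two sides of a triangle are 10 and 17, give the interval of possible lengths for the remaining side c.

7 < c < 27

By the triangle inequality, c must be less than 10 + 17 = 27 and greater than |10 − 17| = 7.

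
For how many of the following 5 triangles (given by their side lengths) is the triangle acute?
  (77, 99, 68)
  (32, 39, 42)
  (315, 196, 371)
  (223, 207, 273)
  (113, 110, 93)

(77,99,68): 68²+77² = 10553 > 9801 = 99² → acute
(32,39,42): 32²+39² = 2545 > 1764 = 42² → acute
(315,196,371): 196²+315² = 137641 = 371² → right
(223,207,273): 207²+223² = 92578 > 74529 = 273² → acute
(113,110,93): 93²+110² = 20749 > 12769 = 113² → acute
4 of the 5 are acute.

4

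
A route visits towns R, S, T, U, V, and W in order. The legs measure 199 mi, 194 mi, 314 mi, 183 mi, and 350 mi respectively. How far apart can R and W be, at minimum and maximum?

The maximum is all hops collinear in one direction: 199 + 194 + 314 + 183 + 350 = 1240.
The longest hop is 350; the others sum to 890. Since 350 ≤ 890, the path can fold back on itself completely, so the minimum distance is 0.

0 ≤ RW ≤ 1240 mi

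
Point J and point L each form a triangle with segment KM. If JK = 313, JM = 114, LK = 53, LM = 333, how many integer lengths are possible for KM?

105

From triangle JKM: 199 < KM < 427.
From triangle LKM: 280 < KM < 386.
Intersection: 280 < KM < 386, so integers 281 through 385: 105 values.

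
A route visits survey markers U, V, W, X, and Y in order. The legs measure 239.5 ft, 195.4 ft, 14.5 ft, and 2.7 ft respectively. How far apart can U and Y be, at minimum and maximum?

26.9 ≤ UY ≤ 452.1 ft

The maximum is all hops collinear in one direction: 239.5 + 195.4 + 14.5 + 2.7 = 452.1.
The longest hop is 239.5; the others sum to 212.6. Folding the others back against it leaves at least 239.5 − 212.6 = 26.9.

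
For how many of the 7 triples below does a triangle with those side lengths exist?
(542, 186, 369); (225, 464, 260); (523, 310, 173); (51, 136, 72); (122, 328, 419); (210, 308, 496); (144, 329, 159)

4

(186,369,542): 186+369 > 542 → valid
(225,260,464): 225+260 > 464 → valid
(173,310,523): 173+310 ≤ 523 → not valid
(51,72,136): 51+72 ≤ 136 → not valid
(122,328,419): 122+328 > 419 → valid
(210,308,496): 210+308 > 496 → valid
(144,159,329): 144+159 ≤ 329 → not valid
4 of the 7 triples form a triangle.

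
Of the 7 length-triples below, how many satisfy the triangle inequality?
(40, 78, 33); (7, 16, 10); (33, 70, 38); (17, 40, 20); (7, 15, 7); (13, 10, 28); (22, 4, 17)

2

(33,40,78): 33+40 ≤ 78 → not valid
(7,10,16): 7+10 > 16 → valid
(33,38,70): 33+38 > 70 → valid
(17,20,40): 17+20 ≤ 40 → not valid
(7,7,15): 7+7 ≤ 15 → not valid
(10,13,28): 10+13 ≤ 28 → not valid
(4,17,22): 4+17 ≤ 22 → not valid
2 of the 7 triples form a triangle.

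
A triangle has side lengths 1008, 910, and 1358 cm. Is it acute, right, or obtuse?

right

Compare the square of the longest side to the sum of squares of the other two: 910² + 1008² = 1844164 = 1358².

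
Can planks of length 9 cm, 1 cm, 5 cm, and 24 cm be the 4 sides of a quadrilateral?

No

For a quadrilateral, each side must be shorter than the sum of the others.
Here the longest side is 24, but the remaining 3 sides sum to only 15.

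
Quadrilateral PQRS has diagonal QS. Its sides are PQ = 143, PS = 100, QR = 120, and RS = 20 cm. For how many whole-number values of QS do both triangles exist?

From triangle PQS: 43 < QS < 243.
From triangle RQS: 100 < QS < 140.
Intersection: 100 < QS < 140, so integers 101 through 139: 39 values.

39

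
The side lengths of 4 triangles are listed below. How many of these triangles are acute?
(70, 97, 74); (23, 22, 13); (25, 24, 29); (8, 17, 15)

3

(70,97,74): 70²+74² = 10376 > 9409 = 97² → acute
(23,22,13): 13²+22² = 653 > 529 = 23² → acute
(25,24,29): 24²+25² = 1201 > 841 = 29² → acute
(8,17,15): 8²+15² = 289 = 17² → right
3 of the 4 are acute.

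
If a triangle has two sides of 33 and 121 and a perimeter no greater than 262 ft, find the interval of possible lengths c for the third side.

88 < c ≤ 108

Triangle inequality alone gives 88 < c < 154.
The perimeter condition gives c ≤ 262 − 33 − 121 = 108.
Intersecting the two: 88 < c ≤ 108.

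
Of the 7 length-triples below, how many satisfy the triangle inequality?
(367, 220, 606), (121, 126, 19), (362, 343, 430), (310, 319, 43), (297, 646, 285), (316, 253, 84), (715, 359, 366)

5

(220,367,606): 220+367 ≤ 606 → not valid
(19,121,126): 19+121 > 126 → valid
(343,362,430): 343+362 > 430 → valid
(43,310,319): 43+310 > 319 → valid
(285,297,646): 285+297 ≤ 646 → not valid
(84,253,316): 84+253 > 316 → valid
(359,366,715): 359+366 > 715 → valid
5 of the 7 triples form a triangle.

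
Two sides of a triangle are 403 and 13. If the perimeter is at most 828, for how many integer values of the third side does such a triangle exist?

Triangle inequality: 390 < x < 416. Perimeter ≤ 828 gives x ≤ 828 − 403 − 13 = 412.
So 390 < x ≤ 412; integers 391 through 412: 22 values.

22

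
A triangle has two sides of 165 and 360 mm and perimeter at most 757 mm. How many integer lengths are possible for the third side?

Triangle inequality: 195 < x < 525. Perimeter ≤ 757 gives x ≤ 757 − 165 − 360 = 232.
So 195 < x ≤ 232; integers 196 through 232: 37 values.

37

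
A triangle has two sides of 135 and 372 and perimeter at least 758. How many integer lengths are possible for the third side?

256

Triangle inequality: 237 < x < 507. Perimeter ≥ 758 gives x ≥ 758 − 135 − 372 = 251.
So 251 ≤ x < 507; integers 251 through 506: 256 values.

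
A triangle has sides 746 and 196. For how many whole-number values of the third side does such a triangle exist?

391

The third side lies in the open interval (550, 942).
Integers from 551 to 941 inclusive: 941 − 551 + 1 = 391.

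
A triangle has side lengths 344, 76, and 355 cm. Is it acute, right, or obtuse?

obtuse

Compare the square of the longest side to the sum of squares of the other two: 76² + 344² = 124112 < 126025 = 355².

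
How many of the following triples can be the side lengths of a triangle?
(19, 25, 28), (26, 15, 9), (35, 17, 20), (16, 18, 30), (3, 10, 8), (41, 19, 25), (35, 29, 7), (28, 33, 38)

7

(19,25,28): 19+25 > 28 → valid
(9,15,26): 9+15 ≤ 26 → not valid
(17,20,35): 17+20 > 35 → valid
(16,18,30): 16+18 > 30 → valid
(3,8,10): 3+8 > 10 → valid
(19,25,41): 19+25 > 41 → valid
(7,29,35): 7+29 > 35 → valid
(28,33,38): 28+33 > 38 → valid
7 of the 8 triples form a triangle.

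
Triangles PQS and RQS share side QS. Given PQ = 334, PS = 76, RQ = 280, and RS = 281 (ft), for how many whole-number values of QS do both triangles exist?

From triangle PQS: 258 < QS < 410.
From triangle RQS: 1 < QS < 561.
Intersection: 258 < QS < 410, so integers 259 through 409: 151 values.

151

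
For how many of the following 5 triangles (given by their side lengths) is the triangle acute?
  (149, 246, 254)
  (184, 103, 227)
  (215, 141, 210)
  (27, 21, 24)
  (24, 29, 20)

4

(149,246,254): 149²+246² = 82717 > 64516 = 254² → acute
(184,103,227): 103²+184² = 44465 < 51529 = 227² → obtuse
(215,141,210): 141²+210² = 63981 > 46225 = 215² → acute
(27,21,24): 21²+24² = 1017 > 729 = 27² → acute
(24,29,20): 20²+24² = 976 > 841 = 29² → acute
4 of the 5 are acute.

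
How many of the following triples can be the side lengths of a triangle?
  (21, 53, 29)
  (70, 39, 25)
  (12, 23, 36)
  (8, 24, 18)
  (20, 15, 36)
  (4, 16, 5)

(21,29,53): 21+29 ≤ 53 → not valid
(25,39,70): 25+39 ≤ 70 → not valid
(12,23,36): 12+23 ≤ 36 → not valid
(8,18,24): 8+18 > 24 → valid
(15,20,36): 15+20 ≤ 36 → not valid
(4,5,16): 4+5 ≤ 16 → not valid
1 of the 6 triples forms a triangle.

1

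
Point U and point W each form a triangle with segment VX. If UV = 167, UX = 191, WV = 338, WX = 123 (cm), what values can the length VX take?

215 < VX < 358

From triangle UVX: |167 − 191| < VX < 167 + 191, i.e. 24 < VX < 358.
From triangle WVX: 215 < VX < 461.
Both must hold, so VX lies in the intersection.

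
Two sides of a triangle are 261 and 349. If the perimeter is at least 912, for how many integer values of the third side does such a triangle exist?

Triangle inequality: 88 < x < 610. Perimeter ≥ 912 gives x ≥ 912 − 261 − 349 = 302.
So 302 ≤ x < 610; integers 302 through 609: 308 values.

308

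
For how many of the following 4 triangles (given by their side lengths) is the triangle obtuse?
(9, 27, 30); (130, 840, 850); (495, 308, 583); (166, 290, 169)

2

(9,27,30): 9²+27² = 810 < 900 = 30² → obtuse
(130,840,850): 130²+840² = 722500 = 850² → right
(495,308,583): 308²+495² = 339889 = 583² → right
(166,290,169): 166²+169² = 56117 < 84100 = 290² → obtuse
2 of the 4 are obtuse.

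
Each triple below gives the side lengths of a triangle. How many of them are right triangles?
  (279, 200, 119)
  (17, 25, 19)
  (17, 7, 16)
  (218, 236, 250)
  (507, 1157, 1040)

(279,200,119): 119²+200² = 54161 < 77841 = 279² → obtuse
(17,25,19): 17²+19² = 650 > 625 = 25² → acute
(17,7,16): 7²+16² = 305 > 289 = 17² → acute
(218,236,250): 218²+236² = 103220 > 62500 = 250² → acute
(507,1157,1040): 507²+1040² = 1338649 = 1157² → right
1 of the 5 is right.

1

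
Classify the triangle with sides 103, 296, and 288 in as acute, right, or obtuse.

Compare the square of the longest side to the sum of squares of the other two: 103² + 288² = 93553 > 87616 = 296².

acute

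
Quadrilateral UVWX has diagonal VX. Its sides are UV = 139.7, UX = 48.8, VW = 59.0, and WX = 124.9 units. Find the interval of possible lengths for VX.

From triangle UVX: |139.7 − 48.8| < VX < 139.7 + 48.8, i.e. 90.9 < VX < 188.5.
From triangle WVX: 65.9 < VX < 183.9.
Both must hold, so VX lies in the intersection.

90.9 < VX < 183.9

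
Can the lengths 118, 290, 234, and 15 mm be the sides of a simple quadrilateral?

A quadrilateral exists iff every side is shorter than the sum of the others — equivalently, the longest side is less than the sum of the rest.
Longest side 290 < 367 (sum of the remaining 3), so yes.

Yes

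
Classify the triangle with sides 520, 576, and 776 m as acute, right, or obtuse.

right

Compare the square of the longest side to the sum of squares of the other two: 520² + 576² = 602176 = 776².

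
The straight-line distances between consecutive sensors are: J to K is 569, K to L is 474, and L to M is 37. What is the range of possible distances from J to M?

58 ≤ JM ≤ 1080

The maximum is all hops collinear in one direction: 569 + 474 + 37 = 1080.
The longest hop is 569; the others sum to 511. Folding the others back against it leaves at least 569 − 511 = 58.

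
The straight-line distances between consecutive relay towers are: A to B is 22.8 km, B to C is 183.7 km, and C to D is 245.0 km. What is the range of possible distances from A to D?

38.5 ≤ AD ≤ 451.5 km

The maximum is all hops collinear in one direction: 22.8 + 183.7 + 245.0 = 451.5.
The longest hop is 245.0; the others sum to 206.5. Folding the others back against it leaves at least 245.0 − 206.5 = 38.5.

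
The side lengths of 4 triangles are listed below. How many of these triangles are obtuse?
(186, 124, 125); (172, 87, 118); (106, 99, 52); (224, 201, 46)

3

(186,124,125): 124²+125² = 31001 < 34596 = 186² → obtuse
(172,87,118): 87²+118² = 21493 < 29584 = 172² → obtuse
(106,99,52): 52²+99² = 12505 > 11236 = 106² → acute
(224,201,46): 46²+201² = 42517 < 50176 = 224² → obtuse
3 of the 4 are obtuse.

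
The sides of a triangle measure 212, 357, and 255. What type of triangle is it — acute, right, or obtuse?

obtuse

Compare the square of the longest side to the sum of squares of the other two: 212² + 255² = 109969 < 127449 = 357².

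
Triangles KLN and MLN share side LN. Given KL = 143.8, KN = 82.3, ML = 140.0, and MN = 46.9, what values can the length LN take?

93.1 < LN < 186.9

From triangle KLN: |143.8 − 82.3| < LN < 143.8 + 82.3, i.e. 61.5 < LN < 226.1.
From triangle MLN: 93.1 < LN < 186.9.
Both must hold, so LN lies in the intersection.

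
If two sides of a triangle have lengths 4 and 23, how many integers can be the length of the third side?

The third side lies in the open interval (19, 27).
Integers from 20 to 26 inclusive: 26 − 20 + 1 = 7.

7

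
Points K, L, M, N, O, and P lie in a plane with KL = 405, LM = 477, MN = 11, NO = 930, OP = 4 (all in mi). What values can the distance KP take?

The maximum is all hops collinear in one direction: 405 + 477 + 11 + 930 + 4 = 1827.
The longest hop is 930; the others sum to 897. Folding the others back against it leaves at least 930 − 897 = 33.

33 ≤ KP ≤ 1827 mi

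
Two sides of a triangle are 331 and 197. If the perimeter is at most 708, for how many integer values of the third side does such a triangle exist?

Triangle inequality: 134 < x < 528. Perimeter ≤ 708 gives x ≤ 708 − 331 − 197 = 180.
So 134 < x ≤ 180; integers 135 through 180: 46 values.

46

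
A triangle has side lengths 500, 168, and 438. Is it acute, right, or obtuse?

obtuse

Compare the square of the longest side to the sum of squares of the other two: 168² + 438² = 220068 < 250000 = 500².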